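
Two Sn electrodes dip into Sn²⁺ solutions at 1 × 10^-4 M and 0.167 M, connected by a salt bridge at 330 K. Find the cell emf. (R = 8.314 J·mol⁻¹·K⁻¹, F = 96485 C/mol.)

0.11 V

Both half-cells are Sn²⁺/Sn, so E°_cell = 0. The concentrated side is the cathode; the cell reaction moves Sn²⁺ from high to low concentration with n = 2.
Q = [Sn²⁺]_dilute/[Sn²⁺]_conc = 1 × 10^-4/0.167 = 5.99 × 10^-4.
E = 0 − (RT/nF) ln Q = −((8.314×330)/(2×96485))(-7.421) = 0.1055 V.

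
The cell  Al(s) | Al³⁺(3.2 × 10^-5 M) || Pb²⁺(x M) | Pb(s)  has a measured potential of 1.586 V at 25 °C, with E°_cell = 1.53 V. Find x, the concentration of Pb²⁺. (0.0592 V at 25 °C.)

From the Nernst equation, log Q = n(E° − E)/0.0592 = 6(1.53 − 1.586)/0.0592 = -5.676, so Q = 2.11 × 10^-6.
With Q = [Al³⁺]^2/[Pb²⁺]^3 and the known concentrations, [Pb²⁺]^3 in the denominator gives [Pb²⁺] = 0.079 M.

0.079 M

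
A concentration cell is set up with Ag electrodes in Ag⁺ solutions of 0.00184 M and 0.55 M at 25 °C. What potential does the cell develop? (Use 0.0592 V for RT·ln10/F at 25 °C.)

0.15 V

Both half-cells are Ag⁺/Ag, so E°_cell = 0. The concentrated side is the cathode; the cell reaction moves Ag⁺ from high to low concentration with n = 1.
Q = [Ag⁺]_dilute/[Ag⁺]_conc = 0.00184/0.55 = 0.00335.
E = 0 − (0.0592/1) log Q = −(0.0592/1)(-2.476) = 0.1466 V.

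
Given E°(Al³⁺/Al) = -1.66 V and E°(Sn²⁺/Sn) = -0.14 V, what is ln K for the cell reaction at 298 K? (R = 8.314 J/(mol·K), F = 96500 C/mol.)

E°_cell = -0.14 − (-1.66) = 1.52 V, with n = 6 electrons transferred.
At equilibrium E = 0, so the Nernst equation gives ln K = nFE°/RT = (6)(96500)(1.52)/((8.314)(298)) = 355.22.

ln K = 355.2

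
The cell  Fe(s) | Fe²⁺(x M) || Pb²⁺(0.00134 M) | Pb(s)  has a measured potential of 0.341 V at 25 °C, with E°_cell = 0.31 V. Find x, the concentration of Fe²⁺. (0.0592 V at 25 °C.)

From the Nernst equation, log Q = n(E° − E)/0.0592 = 2(0.31 − 0.341)/0.0592 = -1.047, so Q = 0.0897.
With Q = [Fe²⁺]/[Pb²⁺] and the known concentrations, [Fe²⁺] in the numerator gives [Fe²⁺] = 1.2 × 10^-4 M.

1.2 × 10^-4 M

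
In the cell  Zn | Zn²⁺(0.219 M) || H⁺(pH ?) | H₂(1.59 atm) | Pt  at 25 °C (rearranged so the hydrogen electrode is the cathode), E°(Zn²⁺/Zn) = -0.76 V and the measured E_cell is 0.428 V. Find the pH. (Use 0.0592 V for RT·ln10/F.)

pH = 5.84

E°_cell = 0.76 V and n = 2.
log Q = n(E° − E)/0.0592 = 2×(0.76 − 0.428)/0.0592 = 11.216.
With Q = [Zn²⁺]·P(H₂) / [H⁺]^2, solving for [H⁺] gives log[H⁺] = -5.837, so pH = 5.84.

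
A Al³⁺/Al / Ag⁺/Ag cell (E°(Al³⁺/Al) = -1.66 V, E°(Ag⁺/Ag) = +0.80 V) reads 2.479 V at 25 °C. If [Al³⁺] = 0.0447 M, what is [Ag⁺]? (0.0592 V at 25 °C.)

From the Nernst equation, log Q = n(E° − E)/0.0592 = 3(2.46 − 2.479)/0.0592 = -0.963, so Q = 0.109.
With Q = [Al³⁺]/[Ag⁺]^3 and the known concentrations, [Ag⁺]^3 in the denominator gives [Ag⁺] = 0.74 M.

0.74 M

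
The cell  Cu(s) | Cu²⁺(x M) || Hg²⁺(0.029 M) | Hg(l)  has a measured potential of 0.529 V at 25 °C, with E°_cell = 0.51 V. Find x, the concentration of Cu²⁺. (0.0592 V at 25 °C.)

0.0066 M

From the Nernst equation, log Q = n(E° − E)/0.0592 = 2(0.51 − 0.529)/0.0592 = -0.642, so Q = 0.228.
With Q = [Cu²⁺]/[Hg²⁺] and the known concentrations, [Cu²⁺] in the numerator gives [Cu²⁺] = 0.0066 M.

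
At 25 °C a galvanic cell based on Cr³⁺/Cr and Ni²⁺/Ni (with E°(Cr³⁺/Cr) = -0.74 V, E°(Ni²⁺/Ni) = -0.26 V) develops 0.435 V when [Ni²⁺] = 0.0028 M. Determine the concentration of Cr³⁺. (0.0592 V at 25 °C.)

0.028 M

From the Nernst equation, log Q = n(E° − E)/0.0592 = 6(0.48 − 0.435)/0.0592 = 4.561, so Q = 3.64 × 10^4.
With Q = [Cr³⁺]^2/[Ni²⁺]^3 and the known concentrations, [Cr³⁺]^2 in the numerator gives [Cr³⁺] = 0.028 M.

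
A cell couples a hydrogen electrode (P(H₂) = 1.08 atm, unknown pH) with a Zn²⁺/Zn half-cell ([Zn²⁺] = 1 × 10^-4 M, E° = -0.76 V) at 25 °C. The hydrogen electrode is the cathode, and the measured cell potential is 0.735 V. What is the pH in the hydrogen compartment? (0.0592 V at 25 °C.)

E°_cell = 0.76 V and n = 2.
log Q = n(E° − E)/0.0592 = 2×(0.76 − 0.735)/0.0592 = 0.845.
With Q = [Zn²⁺]·P(H₂) / [H⁺]^2, solving for [H⁺] gives log[H⁺] = -2.406, so pH = 2.41.

pH = 2.41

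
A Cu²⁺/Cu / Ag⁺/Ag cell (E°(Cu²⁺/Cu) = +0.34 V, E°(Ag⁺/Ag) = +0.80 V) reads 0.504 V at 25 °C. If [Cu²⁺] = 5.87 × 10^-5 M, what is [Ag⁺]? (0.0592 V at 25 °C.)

0.042 M

From the Nernst equation, log Q = n(E° − E)/0.0592 = 2(0.46 − 0.504)/0.0592 = -1.486, so Q = 0.0326.
With Q = [Cu²⁺]/[Ag⁺]^2 and the known concentrations, [Ag⁺]^2 in the denominator gives [Ag⁺] = 0.042 M.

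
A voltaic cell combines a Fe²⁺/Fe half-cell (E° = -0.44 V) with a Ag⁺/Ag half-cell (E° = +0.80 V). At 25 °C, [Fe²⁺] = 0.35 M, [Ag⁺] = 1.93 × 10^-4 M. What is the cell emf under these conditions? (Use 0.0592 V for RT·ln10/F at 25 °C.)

1.03 V

The Ag⁺/Ag couple has the higher reduction potential and acts as the cathode, so E°_cell = +0.80 − (-0.44) = 1.24 V.
Balancing electrons gives n = 2; the reaction quotient is Q = [Fe²⁺]/[Ag⁺]^2 = 9.4 × 10^6.
At 25 °C, E = E° − (0.0592/n) log Q = 1.24 − (0.0592/2)(6.973) = 1.240 − 0.206 = 1.034 V.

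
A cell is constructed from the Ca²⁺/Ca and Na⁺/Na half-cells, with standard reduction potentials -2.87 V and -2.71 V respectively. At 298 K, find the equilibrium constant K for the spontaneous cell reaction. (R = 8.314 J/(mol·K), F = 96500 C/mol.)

E°_cell = -2.71 − (-2.87) = 0.16 V, with n = 2 electrons transferred.
At equilibrium E = 0, so the Nernst equation gives ln K = nFE°/RT = (2)(96500)(0.16)/((8.314)(298)) = 12.46.
K = e^12.46 = 2.6 × 10^5.

2.6 × 10^5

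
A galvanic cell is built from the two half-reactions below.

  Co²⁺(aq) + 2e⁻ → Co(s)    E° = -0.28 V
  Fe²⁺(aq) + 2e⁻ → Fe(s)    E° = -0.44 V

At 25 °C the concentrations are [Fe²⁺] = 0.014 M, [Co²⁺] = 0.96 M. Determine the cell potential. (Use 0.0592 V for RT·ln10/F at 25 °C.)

The Co²⁺/Co couple has the higher reduction potential and acts as the cathode, so E°_cell = -0.28 − (-0.44) = 0.16 V.
Balancing electrons gives n = 2; the reaction quotient is Q = [Fe²⁺]/[Co²⁺] = 0.0146.
At 25 °C, E = E° − (0.0592/n) log Q = 0.16 − (0.0592/2)(-1.836) = 0.160 + 0.054 = 0.214 V.

0.214 V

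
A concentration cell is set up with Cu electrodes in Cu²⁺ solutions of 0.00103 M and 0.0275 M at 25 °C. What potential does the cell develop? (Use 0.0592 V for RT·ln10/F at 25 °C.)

0.042 V

Both half-cells are Cu²⁺/Cu, so E°_cell = 0. The concentrated side is the cathode; the cell reaction moves Cu²⁺ from high to low concentration with n = 2.
Q = [Cu²⁺]_dilute/[Cu²⁺]_conc = 0.00103/0.0275 = 0.0375.
E = 0 − (0.0592/2) log Q = −(0.0592/2)(-1.426) = 0.0422 V.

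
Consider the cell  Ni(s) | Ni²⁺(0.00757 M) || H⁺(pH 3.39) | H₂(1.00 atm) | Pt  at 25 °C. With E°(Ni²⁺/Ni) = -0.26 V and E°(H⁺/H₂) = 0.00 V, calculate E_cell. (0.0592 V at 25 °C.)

0.12 V

The hydrogen couple is the cathode, so E°_cell = 0.26 V; n = 2.
[H⁺] = 10^(−3.39) = 4.1 × 10^-4 M, and Q = [Ni²⁺]·P(H₂) / [H⁺]^2 = 4.56 × 10^4.
E = E° − (0.0592/2) log Q = 0.26 − (0.0592/2)(4.659) = 0.122 V.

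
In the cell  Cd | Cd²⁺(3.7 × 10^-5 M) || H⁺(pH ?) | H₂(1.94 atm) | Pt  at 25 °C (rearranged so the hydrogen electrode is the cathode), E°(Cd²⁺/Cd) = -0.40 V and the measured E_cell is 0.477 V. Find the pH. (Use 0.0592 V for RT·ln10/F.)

E°_cell = 0.40 V and n = 2.
log Q = n(E° − E)/0.0592 = 2×(0.40 − 0.477)/0.0592 = -2.601.
With Q = [Cd²⁺]·P(H₂) / [H⁺]^2, solving for [H⁺] gives log[H⁺] = -0.771, so pH = 0.77.

pH = 0.77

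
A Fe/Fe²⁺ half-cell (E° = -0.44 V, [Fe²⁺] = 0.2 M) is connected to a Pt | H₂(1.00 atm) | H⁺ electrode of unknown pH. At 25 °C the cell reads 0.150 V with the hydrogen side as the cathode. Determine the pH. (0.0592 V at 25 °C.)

pH = 5.25

E°_cell = 0.44 V and n = 2.
log Q = n(E° − E)/0.0592 = 2×(0.44 − 0.150)/0.0592 = 9.797.
With Q = [Fe²⁺]·P(H₂) / [H⁺]^2, solving for [H⁺] gives log[H⁺] = -5.248, so pH = 5.25.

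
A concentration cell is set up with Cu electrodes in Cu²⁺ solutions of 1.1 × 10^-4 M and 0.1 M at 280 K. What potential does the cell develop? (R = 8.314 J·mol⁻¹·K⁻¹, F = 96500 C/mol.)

Both half-cells are Cu²⁺/Cu, so E°_cell = 0. The concentrated side is the cathode; the cell reaction moves Cu²⁺ from high to low concentration with n = 2.
Q = [Cu²⁺]_dilute/[Cu²⁺]_conc = 1.1 × 10^-4/0.1 = 0.00110.
E = 0 − (RT/nF) ln Q = −((8.314×280)/(2×96500))(-6.812) = 0.0822 V.

0.082 V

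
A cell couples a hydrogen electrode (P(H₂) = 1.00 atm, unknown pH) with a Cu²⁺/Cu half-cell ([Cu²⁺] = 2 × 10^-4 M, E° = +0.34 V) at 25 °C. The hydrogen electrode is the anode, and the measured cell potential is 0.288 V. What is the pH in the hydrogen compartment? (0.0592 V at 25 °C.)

pH = 0.97

E°_cell = 0.34 V and n = 2.
log Q = n(E° − E)/0.0592 = 2×(0.34 − 0.288)/0.0592 = 1.757.
With Q = [H⁺]^2 / ([Cu²⁺]·P(H₂)), solving for [H⁺] gives log[H⁺] = -0.971, so pH = 0.97.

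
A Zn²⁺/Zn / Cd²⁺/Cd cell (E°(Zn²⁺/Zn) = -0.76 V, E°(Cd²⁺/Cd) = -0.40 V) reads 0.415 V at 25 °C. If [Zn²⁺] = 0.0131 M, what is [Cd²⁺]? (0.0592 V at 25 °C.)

0.94 M

From the Nernst equation, log Q = n(E° − E)/0.0592 = 2(0.36 − 0.415)/0.0592 = -1.858, so Q = 0.0139.
With Q = [Zn²⁺]/[Cd²⁺] and the known concentrations, [Cd²⁺] in the denominator gives [Cd²⁺] = 0.94 M.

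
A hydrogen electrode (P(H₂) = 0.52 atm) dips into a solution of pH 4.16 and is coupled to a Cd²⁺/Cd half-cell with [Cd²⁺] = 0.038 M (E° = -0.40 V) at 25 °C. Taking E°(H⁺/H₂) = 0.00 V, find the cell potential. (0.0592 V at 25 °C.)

The hydrogen couple is the cathode, so E°_cell = 0.40 V; n = 2.
[H⁺] = 10^(−4.16) = 6.9 × 10^-5 M, and Q = [Cd²⁺]·P(H₂) / [H⁺]^2 = 4.13 × 10^6.
E = E° − (0.0592/2) log Q = 0.40 − (0.0592/2)(6.616) = 0.204 V.

0.20 V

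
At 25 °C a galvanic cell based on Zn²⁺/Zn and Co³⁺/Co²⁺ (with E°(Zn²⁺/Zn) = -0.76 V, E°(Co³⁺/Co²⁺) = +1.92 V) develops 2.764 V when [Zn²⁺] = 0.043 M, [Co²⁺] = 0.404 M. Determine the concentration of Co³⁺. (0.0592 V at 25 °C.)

2.2 M

From the Nernst equation, log Q = n(E° − E)/0.0592 = 2(2.68 − 2.764)/0.0592 = -2.838, so Q = 0.00145.
With Q = [Zn²⁺]·[Co²⁺]^2/[Co³⁺]^2 and the known concentrations, [Co³⁺]^2 in the denominator gives [Co³⁺] = 2.2 M.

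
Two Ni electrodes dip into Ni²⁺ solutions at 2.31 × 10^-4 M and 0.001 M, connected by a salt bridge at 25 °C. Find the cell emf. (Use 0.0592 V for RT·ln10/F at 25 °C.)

Both half-cells are Ni²⁺/Ni, so E°_cell = 0. The concentrated side is the cathode; the cell reaction moves Ni²⁺ from high to low concentration with n = 2.
Q = [Ni²⁺]_dilute/[Ni²⁺]_conc = 2.31 × 10^-4/0.001 = 0.231.
E = 0 − (0.0592/2) log Q = −(0.0592/2)(-0.636) = 0.0188 V.

0.019 V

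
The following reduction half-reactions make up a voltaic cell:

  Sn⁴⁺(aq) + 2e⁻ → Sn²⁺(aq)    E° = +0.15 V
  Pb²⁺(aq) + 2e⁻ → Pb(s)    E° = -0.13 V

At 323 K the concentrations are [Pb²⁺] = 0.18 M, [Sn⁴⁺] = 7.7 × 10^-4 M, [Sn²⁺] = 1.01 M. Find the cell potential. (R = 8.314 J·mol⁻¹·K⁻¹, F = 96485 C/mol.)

The Sn⁴⁺/Sn²⁺ couple has the higher reduction potential and acts as the cathode, so E°_cell = +0.15 − (-0.13) = 0.28 V.
Balancing electrons gives n = 2; the reaction quotient is Q = [Pb²⁺]·[Sn²⁺]/[Sn⁴⁺] = 236.
E = E° − (RT/nF) ln Q = 0.28 − (8.314×323)/(2×96485) × (5.464) = 0.280 − 0.076 = 0.204 V.

0.204 V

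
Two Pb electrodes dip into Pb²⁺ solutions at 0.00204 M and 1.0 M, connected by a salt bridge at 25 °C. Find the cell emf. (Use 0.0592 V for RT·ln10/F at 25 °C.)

Both half-cells are Pb²⁺/Pb, so E°_cell = 0. The concentrated side is the cathode; the cell reaction moves Pb²⁺ from high to low concentration with n = 2.
Q = [Pb²⁺]_dilute/[Pb²⁺]_conc = 0.00204/1.0 = 0.00204.
E = 0 − (0.0592/2) log Q = −(0.0592/2)(-2.690) = 0.0796 V.

0.080 V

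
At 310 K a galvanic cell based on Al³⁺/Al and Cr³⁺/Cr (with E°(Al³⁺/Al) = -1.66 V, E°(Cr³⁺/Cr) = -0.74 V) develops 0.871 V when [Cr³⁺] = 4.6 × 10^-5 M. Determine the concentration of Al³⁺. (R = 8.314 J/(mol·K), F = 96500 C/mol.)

0.011 M

From the Nernst equation, ln Q = nF(E° − E)/RT = 3×96500×(0.92 − 0.871)/(8.314×310) = 5.504, so Q = 246.
With Q = [Al³⁺]/[Cr³⁺] and the known concentrations, [Al³⁺] in the numerator gives [Al³⁺] = 0.011 M.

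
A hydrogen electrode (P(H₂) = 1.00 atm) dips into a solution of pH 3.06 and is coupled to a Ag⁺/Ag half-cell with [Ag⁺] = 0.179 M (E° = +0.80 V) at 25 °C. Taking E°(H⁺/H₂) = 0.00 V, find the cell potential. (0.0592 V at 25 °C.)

The Ag⁺/Ag couple is the cathode, so E°_cell = 0.80 V; n = 2.
[H⁺] = 10^(−3.06) = 8.7 × 10^-4 M, and Q = [H⁺]^2 / ([Ag⁺]^2·P(H₂)) = 2.37 × 10^-5.
E = E° − (0.0592/2) log Q = 0.80 − (0.0592/2)(-4.626) = 0.937 V.

0.94 V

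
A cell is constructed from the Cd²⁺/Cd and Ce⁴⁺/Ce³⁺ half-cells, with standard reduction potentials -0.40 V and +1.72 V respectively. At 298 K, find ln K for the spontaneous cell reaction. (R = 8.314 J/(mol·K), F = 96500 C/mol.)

E°_cell = +1.72 − (-0.40) = 2.12 V, with n = 2 electrons transferred.
At equilibrium E = 0, so the Nernst equation gives ln K = nFE°/RT = (2)(96500)(2.12)/((8.314)(298)) = 165.15.

ln K = 165.1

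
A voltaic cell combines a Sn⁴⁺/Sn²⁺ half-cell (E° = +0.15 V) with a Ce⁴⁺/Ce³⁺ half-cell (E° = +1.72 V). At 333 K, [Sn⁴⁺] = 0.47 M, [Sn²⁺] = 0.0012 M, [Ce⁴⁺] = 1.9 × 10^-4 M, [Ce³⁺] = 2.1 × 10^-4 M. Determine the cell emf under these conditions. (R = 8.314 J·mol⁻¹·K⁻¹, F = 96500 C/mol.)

1.48 V

The Ce⁴⁺/Ce³⁺ couple has the higher reduction potential and acts as the cathode, so E°_cell = +1.72 − (+0.15) = 1.57 V.
Balancing electrons gives n = 2; the reaction quotient is Q = [Sn⁴⁺]·[Ce³⁺]^2/([Sn²⁺]·[Ce⁴⁺]^2) = 478.
E = E° − (RT/nF) ln Q = 1.57 − (8.314×333)/(2×96500) × (6.171) = 1.570 − 0.089 = 1.481 V.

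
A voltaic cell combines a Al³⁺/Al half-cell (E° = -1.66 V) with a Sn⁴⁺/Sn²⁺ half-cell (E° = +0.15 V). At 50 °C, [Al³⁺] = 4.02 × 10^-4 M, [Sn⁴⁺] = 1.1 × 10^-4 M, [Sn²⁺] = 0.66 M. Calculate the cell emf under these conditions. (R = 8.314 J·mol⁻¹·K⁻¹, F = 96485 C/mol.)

1.76 V

The Sn⁴⁺/Sn²⁺ couple has the higher reduction potential and acts as the cathode, so E°_cell = +0.15 − (-1.66) = 1.81 V.
Balancing electrons gives n = 6; the reaction quotient is Q = [Al³⁺]^2·[Sn²⁺]^3/[Sn⁴⁺]^3 = 3.49 × 10^4.
E = E° − (RT/nF) ln Q = 1.81 − (8.314×323)/(6×96485) × (10.460) = 1.810 − 0.049 = 1.761 V.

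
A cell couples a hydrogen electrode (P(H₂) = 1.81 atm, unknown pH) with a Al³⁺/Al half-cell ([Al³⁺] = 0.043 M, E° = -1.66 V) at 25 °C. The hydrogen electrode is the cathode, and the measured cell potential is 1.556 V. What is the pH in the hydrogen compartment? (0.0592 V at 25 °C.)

E°_cell = 1.66 V and n = 6.
log Q = n(E° − E)/0.0592 = 6×(1.66 − 1.556)/0.0592 = 10.541.
With Q = [Al³⁺]^2·P(H₂)^3 / [H⁺]^6, solving for [H⁺] gives log[H⁺] = -2.083, so pH = 2.08.

pH = 2.08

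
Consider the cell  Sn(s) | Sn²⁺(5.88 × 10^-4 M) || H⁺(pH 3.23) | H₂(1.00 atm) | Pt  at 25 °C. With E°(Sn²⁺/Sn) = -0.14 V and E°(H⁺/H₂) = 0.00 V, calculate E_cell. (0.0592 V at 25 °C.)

0.044 V

The hydrogen couple is the cathode, so E°_cell = 0.14 V; n = 2.
[H⁺] = 10^(−3.23) = 5.9 × 10^-4 M, and Q = [Sn²⁺]·P(H₂) / [H⁺]^2 = 1700.
E = E° − (0.0592/2) log Q = 0.14 − (0.0592/2)(3.229) = 0.044 V.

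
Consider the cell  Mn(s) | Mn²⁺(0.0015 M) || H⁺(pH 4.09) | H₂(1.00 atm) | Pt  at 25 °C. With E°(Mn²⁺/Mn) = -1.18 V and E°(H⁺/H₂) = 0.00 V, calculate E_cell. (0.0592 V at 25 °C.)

The hydrogen couple is the cathode, so E°_cell = 1.18 V; n = 2.
[H⁺] = 10^(−4.09) = 8.1 × 10^-5 M, and Q = [Mn²⁺]·P(H₂) / [H⁺]^2 = 2.27 × 10^5.
E = E° − (0.0592/2) log Q = 1.18 − (0.0592/2)(5.356) = 1.021 V.

1.02 V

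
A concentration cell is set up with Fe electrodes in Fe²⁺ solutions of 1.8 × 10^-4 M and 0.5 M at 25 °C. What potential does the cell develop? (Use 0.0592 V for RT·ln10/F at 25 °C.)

Both half-cells are Fe²⁺/Fe, so E°_cell = 0. The concentrated side is the cathode; the cell reaction moves Fe²⁺ from high to low concentration with n = 2.
Q = [Fe²⁺]_dilute/[Fe²⁺]_conc = 1.8 × 10^-4/0.5 = 3.6 × 10^-4.
E = 0 − (0.0592/2) log Q = −(0.0592/2)(-3.444) = 0.1019 V.

0.10 V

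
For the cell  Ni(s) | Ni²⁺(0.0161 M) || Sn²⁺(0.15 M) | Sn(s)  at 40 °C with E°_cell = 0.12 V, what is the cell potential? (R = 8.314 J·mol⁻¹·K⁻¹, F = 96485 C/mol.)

0.150 V

Balancing electrons gives n = 2; the reaction quotient is Q = [Ni²⁺]/[Sn²⁺] = 0.107.
E = E° − (RT/nF) ln Q = 0.12 − (8.314×313)/(2×96485) × (-2.232) = 0.120 + 0.030 = 0.150 V.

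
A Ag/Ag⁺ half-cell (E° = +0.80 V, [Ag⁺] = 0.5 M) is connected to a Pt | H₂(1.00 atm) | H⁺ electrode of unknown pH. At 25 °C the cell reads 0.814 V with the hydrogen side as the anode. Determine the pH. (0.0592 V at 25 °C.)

pH = 0.54

E°_cell = 0.80 V and n = 2.
log Q = n(E° − E)/0.0592 = 2×(0.80 − 0.814)/0.0592 = -0.473.
With Q = [H⁺]^2 / ([Ag⁺]^2·P(H₂)), solving for [H⁺] gives log[H⁺] = -0.538, so pH = 0.54.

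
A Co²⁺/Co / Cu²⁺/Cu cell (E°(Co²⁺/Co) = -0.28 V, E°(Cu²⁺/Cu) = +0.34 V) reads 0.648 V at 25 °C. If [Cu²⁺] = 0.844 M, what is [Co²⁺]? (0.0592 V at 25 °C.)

From the Nernst equation, log Q = n(E° − E)/0.0592 = 2(0.62 − 0.648)/0.0592 = -0.946, so Q = 0.113.
With Q = [Co²⁺]/[Cu²⁺] and the known concentrations, [Co²⁺] in the numerator gives [Co²⁺] = 0.096 M.

0.096 M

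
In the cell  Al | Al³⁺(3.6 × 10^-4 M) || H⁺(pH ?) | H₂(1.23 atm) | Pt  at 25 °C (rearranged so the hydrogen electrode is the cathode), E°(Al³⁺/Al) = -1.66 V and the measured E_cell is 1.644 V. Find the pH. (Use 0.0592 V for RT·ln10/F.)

E°_cell = 1.66 V and n = 6.
log Q = n(E° − E)/0.0592 = 6×(1.66 − 1.644)/0.0592 = 1.622.
With Q = [Al³⁺]^2·P(H₂)^3 / [H⁺]^6, solving for [H⁺] gives log[H⁺] = -1.373, so pH = 1.37.

pH = 1.37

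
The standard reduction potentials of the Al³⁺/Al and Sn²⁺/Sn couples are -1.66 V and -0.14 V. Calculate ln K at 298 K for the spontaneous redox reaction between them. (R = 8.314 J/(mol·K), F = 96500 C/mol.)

ln K = 355.2

E°_cell = -0.14 − (-1.66) = 1.52 V, with n = 6 electrons transferred.
At equilibrium E = 0, so the Nernst equation gives ln K = nFE°/RT = (6)(96500)(1.52)/((8.314)(298)) = 355.22.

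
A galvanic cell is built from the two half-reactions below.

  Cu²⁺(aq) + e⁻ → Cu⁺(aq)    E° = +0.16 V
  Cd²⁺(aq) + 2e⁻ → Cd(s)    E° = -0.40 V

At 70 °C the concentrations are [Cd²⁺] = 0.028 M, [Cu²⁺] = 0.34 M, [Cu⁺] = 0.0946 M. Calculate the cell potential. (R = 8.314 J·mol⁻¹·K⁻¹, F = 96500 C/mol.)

The Cu²⁺/Cu⁺ couple has the higher reduction potential and acts as the cathode, so E°_cell = +0.16 − (-0.40) = 0.56 V.
Balancing electrons gives n = 2; the reaction quotient is Q = [Cd²⁺]·[Cu⁺]^2/[Cu²⁺]^2 = 0.00217.
E = E° − (RT/nF) ln Q = 0.56 − (8.314×343)/(2×96500) × (-6.134) = 0.560 + 0.091 = 0.651 V.

0.651 V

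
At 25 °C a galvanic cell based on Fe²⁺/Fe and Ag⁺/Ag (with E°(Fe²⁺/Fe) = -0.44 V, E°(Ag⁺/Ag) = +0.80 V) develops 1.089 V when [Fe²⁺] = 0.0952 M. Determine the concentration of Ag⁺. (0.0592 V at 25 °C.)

8.7 × 10^-4 M

From the Nernst equation, log Q = n(E° − E)/0.0592 = 2(1.24 − 1.089)/0.0592 = 5.101, so Q = 1.26 × 10^5.
With Q = [Fe²⁺]/[Ag⁺]^2 and the known concentrations, [Ag⁺]^2 in the denominator gives [Ag⁺] = 8.7 × 10^-4 M.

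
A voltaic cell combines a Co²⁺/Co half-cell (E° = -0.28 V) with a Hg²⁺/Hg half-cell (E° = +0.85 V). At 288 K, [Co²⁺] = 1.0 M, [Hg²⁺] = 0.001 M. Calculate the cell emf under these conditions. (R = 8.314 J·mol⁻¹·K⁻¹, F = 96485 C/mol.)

The Hg²⁺/Hg couple has the higher reduction potential and acts as the cathode, so E°_cell = +0.85 − (-0.28) = 1.13 V.
Balancing electrons gives n = 2; the reaction quotient is Q = [Co²⁺]/[Hg²⁺] = 1000.
E = E° − (RT/nF) ln Q = 1.13 − (8.314×288)/(2×96485) × (6.908) = 1.130 − 0.086 = 1.044 V.

1.04 V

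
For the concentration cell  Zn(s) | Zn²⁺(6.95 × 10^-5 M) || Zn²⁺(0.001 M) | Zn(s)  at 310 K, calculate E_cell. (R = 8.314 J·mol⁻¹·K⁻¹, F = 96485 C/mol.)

0.036 V

Both half-cells are Zn²⁺/Zn, so E°_cell = 0. The concentrated side is the cathode; the cell reaction moves Zn²⁺ from high to low concentration with n = 2.
Q = [Zn²⁺]_dilute/[Zn²⁺]_conc = 6.95 × 10^-5/0.001 = 0.0695.
E = 0 − (RT/nF) ln Q = −((8.314×310)/(2×96485))(-2.666) = 0.0356 V.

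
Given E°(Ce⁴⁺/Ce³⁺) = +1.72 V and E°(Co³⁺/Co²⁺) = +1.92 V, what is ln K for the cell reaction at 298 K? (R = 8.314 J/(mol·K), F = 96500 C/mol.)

E°_cell = +1.92 − (+1.72) = 0.20 V, with n = 1 electron transferred.
At equilibrium E = 0, so the Nernst equation gives ln K = nFE°/RT = (1)(96500)(0.20)/((8.314)(298)) = 7.79.

ln K = 7.8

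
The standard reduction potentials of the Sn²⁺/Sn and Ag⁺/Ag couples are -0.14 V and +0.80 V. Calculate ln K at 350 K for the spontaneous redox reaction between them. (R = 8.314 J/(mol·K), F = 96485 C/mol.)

E°_cell = +0.80 − (-0.14) = 0.94 V, with n = 2 electrons transferred.
At equilibrium E = 0, so the Nernst equation gives ln K = nFE°/RT = (2)(96485)(0.94)/((8.314)(350)) = 62.34.

ln K = 62.3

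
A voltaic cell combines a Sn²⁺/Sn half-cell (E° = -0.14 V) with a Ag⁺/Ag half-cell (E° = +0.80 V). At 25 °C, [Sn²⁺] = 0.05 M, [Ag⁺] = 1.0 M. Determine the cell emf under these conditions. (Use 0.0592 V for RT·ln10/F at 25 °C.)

The Ag⁺/Ag couple has the higher reduction potential and acts as the cathode, so E°_cell = +0.80 − (-0.14) = 0.94 V.
Balancing electrons gives n = 2; the reaction quotient is Q = [Sn²⁺]/[Ag⁺]^2 = 0.0500.
At 25 °C, E = E° − (0.0592/n) log Q = 0.94 − (0.0592/2)(-1.301) = 0.940 + 0.039 = 0.979 V.

0.979 V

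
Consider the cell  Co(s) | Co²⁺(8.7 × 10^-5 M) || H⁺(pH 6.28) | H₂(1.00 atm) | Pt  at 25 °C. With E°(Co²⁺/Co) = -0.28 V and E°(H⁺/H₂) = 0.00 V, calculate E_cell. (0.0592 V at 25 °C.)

0.028 V

The hydrogen couple is the cathode, so E°_cell = 0.28 V; n = 2.
[H⁺] = 10^(−6.28) = 5.2 × 10^-7 M, and Q = [Co²⁺]·P(H₂) / [H⁺]^2 = 3.16 × 10^8.
E = E° − (0.0592/2) log Q = 0.28 − (0.0592/2)(8.500) = 0.028 V.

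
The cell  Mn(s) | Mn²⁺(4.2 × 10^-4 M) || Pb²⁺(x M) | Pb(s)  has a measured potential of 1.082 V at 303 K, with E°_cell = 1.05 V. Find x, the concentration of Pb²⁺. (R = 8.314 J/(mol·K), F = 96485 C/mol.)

From the Nernst equation, ln Q = nF(E° − E)/RT = 2×96485×(1.05 − 1.082)/(8.314×303) = -2.451, so Q = 0.0862.
With Q = [Mn²⁺]/[Pb²⁺] and the known concentrations, [Pb²⁺] in the denominator gives [Pb²⁺] = 0.0049 M.

0.0049 M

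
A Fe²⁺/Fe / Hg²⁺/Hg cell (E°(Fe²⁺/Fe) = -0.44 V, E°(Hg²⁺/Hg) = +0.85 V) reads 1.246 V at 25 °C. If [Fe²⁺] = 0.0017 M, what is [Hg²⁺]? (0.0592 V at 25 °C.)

From the Nernst equation, log Q = n(E° − E)/0.0592 = 2(1.29 − 1.246)/0.0592 = 1.486, so Q = 30.7.
With Q = [Fe²⁺]/[Hg²⁺] and the known concentrations, [Hg²⁺] in the denominator gives [Hg²⁺] = 5.5 × 10^-5 M.

5.5 × 10^-5 M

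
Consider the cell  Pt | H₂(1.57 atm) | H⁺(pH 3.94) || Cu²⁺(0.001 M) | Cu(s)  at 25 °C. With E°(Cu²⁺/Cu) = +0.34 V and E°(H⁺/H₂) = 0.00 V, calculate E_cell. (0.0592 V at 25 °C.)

0.49 V

The Cu²⁺/Cu couple is the cathode, so E°_cell = 0.34 V; n = 2.
[H⁺] = 10^(−3.94) = 1.1 × 10^-4 M, and Q = [H⁺]^2 / ([Cu²⁺]·P(H₂)) = 8.4 × 10^-6.
E = E° − (0.0592/2) log Q = 0.34 − (0.0592/2)(-5.076) = 0.490 V.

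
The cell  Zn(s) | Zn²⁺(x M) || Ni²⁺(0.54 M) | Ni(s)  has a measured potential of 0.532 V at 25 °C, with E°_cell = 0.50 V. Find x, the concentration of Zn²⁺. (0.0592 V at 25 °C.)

0.045 M

From the Nernst equation, log Q = n(E° − E)/0.0592 = 2(0.50 − 0.532)/0.0592 = -1.081, so Q = 0.0830.
With Q = [Zn²⁺]/[Ni²⁺] and the known concentrations, [Zn²⁺] in the numerator gives [Zn²⁺] = 0.045 M.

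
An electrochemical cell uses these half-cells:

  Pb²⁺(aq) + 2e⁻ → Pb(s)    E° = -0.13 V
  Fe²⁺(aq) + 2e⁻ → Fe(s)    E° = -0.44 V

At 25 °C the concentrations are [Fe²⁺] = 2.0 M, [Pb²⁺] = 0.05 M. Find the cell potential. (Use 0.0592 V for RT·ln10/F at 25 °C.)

The Pb²⁺/Pb couple has the higher reduction potential and acts as the cathode, so E°_cell = -0.13 − (-0.44) = 0.31 V.
Balancing electrons gives n = 2; the reaction quotient is Q = [Fe²⁺]/[Pb²⁺] = 40.0.
At 25 °C, E = E° − (0.0592/n) log Q = 0.31 − (0.0592/2)(1.602) = 0.310 − 0.047 = 0.263 V.

0.263 V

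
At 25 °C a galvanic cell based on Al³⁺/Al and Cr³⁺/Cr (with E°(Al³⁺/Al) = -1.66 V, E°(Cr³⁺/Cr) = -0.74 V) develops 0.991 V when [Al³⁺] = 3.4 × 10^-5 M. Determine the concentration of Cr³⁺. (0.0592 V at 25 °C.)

From the Nernst equation, log Q = n(E° − E)/0.0592 = 3(0.92 − 0.991)/0.0592 = -3.598, so Q = 2.52 × 10^-4.
With Q = [Al³⁺]/[Cr³⁺] and the known concentrations, [Cr³⁺] in the denominator gives [Cr³⁺] = 0.13 M.

0.13 M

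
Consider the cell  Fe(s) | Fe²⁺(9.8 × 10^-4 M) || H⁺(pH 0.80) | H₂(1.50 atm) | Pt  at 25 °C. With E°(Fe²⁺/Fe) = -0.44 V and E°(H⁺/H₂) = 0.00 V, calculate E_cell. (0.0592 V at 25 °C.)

The hydrogen couple is the cathode, so E°_cell = 0.44 V; n = 2.
[H⁺] = 10^(−0.80) = 0.16 M, and Q = [Fe²⁺]·P(H₂) / [H⁺]^2 = 0.0585.
E = E° − (0.0592/2) log Q = 0.44 − (0.0592/2)(-1.233) = 0.476 V.

0.48 V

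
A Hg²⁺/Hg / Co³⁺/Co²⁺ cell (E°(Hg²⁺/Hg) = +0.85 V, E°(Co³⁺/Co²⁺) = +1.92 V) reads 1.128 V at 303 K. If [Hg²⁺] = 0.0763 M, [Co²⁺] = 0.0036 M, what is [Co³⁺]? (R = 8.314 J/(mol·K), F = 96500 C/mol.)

From the Nernst equation, ln Q = nF(E° − E)/RT = 2×96500×(1.07 − 1.128)/(8.314×303) = -4.444, so Q = 0.0118.
With Q = [Hg²⁺]·[Co²⁺]^2/[Co³⁺]^2 and the known concentrations, [Co³⁺]^2 in the denominator gives [Co³⁺] = 0.0092 M.

0.0092 M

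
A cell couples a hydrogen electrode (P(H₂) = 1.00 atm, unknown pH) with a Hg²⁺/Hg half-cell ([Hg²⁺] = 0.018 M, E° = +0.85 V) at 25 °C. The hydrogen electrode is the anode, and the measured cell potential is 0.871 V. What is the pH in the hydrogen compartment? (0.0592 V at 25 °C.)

pH = 1.23

E°_cell = 0.85 V and n = 2.
log Q = n(E° − E)/0.0592 = 2×(0.85 − 0.871)/0.0592 = -0.709.
With Q = [H⁺]^2 / ([Hg²⁺]·P(H₂)), solving for [H⁺] gives log[H⁺] = -1.227, so pH = 1.23.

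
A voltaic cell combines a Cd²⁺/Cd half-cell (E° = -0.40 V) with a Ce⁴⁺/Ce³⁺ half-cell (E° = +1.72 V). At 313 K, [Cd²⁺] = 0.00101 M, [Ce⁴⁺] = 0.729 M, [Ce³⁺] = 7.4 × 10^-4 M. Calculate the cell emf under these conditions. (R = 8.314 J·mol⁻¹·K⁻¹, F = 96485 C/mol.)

2.40 V

The Ce⁴⁺/Ce³⁺ couple has the higher reduction potential and acts as the cathode, so E°_cell = +1.72 − (-0.40) = 2.12 V.
Balancing electrons gives n = 2; the reaction quotient is Q = [Cd²⁺]·[Ce³⁺]^2/[Ce⁴⁺]^2 = 1.04 × 10^-9.
E = E° − (RT/nF) ln Q = 2.12 − (8.314×313)/(2×96485) × (-20.683) = 2.120 + 0.279 = 2.399 V.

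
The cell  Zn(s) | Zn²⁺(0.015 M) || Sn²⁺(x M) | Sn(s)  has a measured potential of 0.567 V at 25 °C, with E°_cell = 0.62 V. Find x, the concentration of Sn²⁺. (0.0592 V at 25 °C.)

From the Nernst equation, log Q = n(E° − E)/0.0592 = 2(0.62 − 0.567)/0.0592 = 1.791, so Q = 61.7.
With Q = [Zn²⁺]/[Sn²⁺] and the known concentrations, [Sn²⁺] in the denominator gives [Sn²⁺] = 2.4 × 10^-4 M.

2.4 × 10^-4 M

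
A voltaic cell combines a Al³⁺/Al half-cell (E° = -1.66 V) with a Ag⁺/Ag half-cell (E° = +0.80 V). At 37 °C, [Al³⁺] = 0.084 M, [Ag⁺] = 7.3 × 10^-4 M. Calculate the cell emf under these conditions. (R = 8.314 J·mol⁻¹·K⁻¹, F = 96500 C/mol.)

2.29 V

The Ag⁺/Ag couple has the higher reduction potential and acts as the cathode, so E°_cell = +0.80 − (-1.66) = 2.46 V.
Balancing electrons gives n = 3; the reaction quotient is Q = [Al³⁺]/[Ag⁺]^3 = 2.16 × 10^8.
E = E° − (RT/nF) ln Q = 2.46 − (8.314×310)/(3×96500) × (19.190) = 2.460 − 0.171 = 2.289 V.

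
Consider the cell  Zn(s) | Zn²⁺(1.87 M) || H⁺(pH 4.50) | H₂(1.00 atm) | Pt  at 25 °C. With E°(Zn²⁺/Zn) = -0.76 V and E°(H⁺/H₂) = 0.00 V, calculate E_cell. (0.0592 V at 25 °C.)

The hydrogen couple is the cathode, so E°_cell = 0.76 V; n = 2.
[H⁺] = 10^(−4.50) = 3.2 × 10^-5 M, and Q = [Zn²⁺]·P(H₂) / [H⁺]^2 = 1.87 × 10^9.
E = E° − (0.0592/2) log Q = 0.76 − (0.0592/2)(9.272) = 0.486 V.

0.49 V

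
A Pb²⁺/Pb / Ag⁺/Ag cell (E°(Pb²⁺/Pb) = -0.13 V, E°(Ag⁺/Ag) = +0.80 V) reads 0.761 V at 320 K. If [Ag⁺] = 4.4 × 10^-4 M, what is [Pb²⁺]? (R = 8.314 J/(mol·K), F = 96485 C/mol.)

From the Nernst equation, ln Q = nF(E° − E)/RT = 2×96485×(0.93 − 0.761)/(8.314×320) = 12.258, so Q = 2.11 × 10^5.
With Q = [Pb²⁺]/[Ag⁺]^2 and the known concentrations, [Pb²⁺] in the numerator gives [Pb²⁺] = 0.041 M.

0.041 M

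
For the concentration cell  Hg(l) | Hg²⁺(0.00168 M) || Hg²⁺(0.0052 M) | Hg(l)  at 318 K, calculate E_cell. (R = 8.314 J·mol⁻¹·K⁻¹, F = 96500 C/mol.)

Both half-cells are Hg²⁺/Hg, so E°_cell = 0. The concentrated side is the cathode; the cell reaction moves Hg²⁺ from high to low concentration with n = 2.
Q = [Hg²⁺]_dilute/[Hg²⁺]_conc = 0.00168/0.0052 = 0.323.
E = 0 − (RT/nF) ln Q = −((8.314×318)/(2×96500))(-1.130) = 0.0155 V.

0.015 V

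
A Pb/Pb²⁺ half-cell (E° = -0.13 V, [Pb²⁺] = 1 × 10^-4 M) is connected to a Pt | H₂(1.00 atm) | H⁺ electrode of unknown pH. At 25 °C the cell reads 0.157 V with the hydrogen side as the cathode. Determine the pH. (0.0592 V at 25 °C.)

E°_cell = 0.13 V and n = 2.
log Q = n(E° − E)/0.0592 = 2×(0.13 − 0.157)/0.0592 = -0.912.
With Q = [Pb²⁺]·P(H₂) / [H⁺]^2, solving for [H⁺] gives log[H⁺] = -1.544, so pH = 1.54.

pH = 1.54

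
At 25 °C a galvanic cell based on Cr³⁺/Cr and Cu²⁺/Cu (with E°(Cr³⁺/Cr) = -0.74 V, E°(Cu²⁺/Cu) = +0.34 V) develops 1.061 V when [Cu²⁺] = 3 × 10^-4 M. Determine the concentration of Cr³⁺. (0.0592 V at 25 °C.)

From the Nernst equation, log Q = n(E° − E)/0.0592 = 6(1.08 − 1.061)/0.0592 = 1.926, so Q = 84.3.
With Q = [Cr³⁺]^2/[Cu²⁺]^3 and the known concentrations, [Cr³⁺]^2 in the numerator gives [Cr³⁺] = 4.8 × 10^-5 M.

4.8 × 10^-5 M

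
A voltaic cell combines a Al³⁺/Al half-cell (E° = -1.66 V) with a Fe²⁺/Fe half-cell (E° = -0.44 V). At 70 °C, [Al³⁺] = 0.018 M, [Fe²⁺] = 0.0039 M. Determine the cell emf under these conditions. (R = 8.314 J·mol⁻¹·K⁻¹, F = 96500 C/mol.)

The Fe²⁺/Fe couple has the higher reduction potential and acts as the cathode, so E°_cell = -0.44 − (-1.66) = 1.22 V.
Balancing electrons gives n = 6; the reaction quotient is Q = [Al³⁺]^2/[Fe²⁺]^3 = 5460.
E = E° − (RT/nF) ln Q = 1.22 − (8.314×343)/(6×96500) × (8.606) = 1.220 − 0.042 = 1.178 V.

1.18 V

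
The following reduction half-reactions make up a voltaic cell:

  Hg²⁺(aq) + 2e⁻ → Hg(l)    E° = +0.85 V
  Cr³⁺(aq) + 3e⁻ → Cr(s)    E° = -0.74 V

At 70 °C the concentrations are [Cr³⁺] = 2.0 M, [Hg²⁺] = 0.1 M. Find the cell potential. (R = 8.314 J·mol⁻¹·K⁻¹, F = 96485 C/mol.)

The Hg²⁺/Hg couple has the higher reduction potential and acts as the cathode, so E°_cell = +0.85 − (-0.74) = 1.59 V.
Balancing electrons gives n = 6; the reaction quotient is Q = [Cr³⁺]^2/[Hg²⁺]^3 = 4000.
E = E° − (RT/nF) ln Q = 1.59 − (8.314×343)/(6×96485) × (8.294) = 1.590 − 0.041 = 1.549 V.

1.55 V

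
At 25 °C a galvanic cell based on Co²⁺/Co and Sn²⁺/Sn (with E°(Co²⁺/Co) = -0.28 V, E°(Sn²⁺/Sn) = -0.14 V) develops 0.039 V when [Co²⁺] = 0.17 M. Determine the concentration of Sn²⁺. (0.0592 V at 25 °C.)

From the Nernst equation, log Q = n(E° − E)/0.0592 = 2(0.14 − 0.039)/0.0592 = 3.412, so Q = 2580.
With Q = [Co²⁺]/[Sn²⁺] and the known concentrations, [Sn²⁺] in the denominator gives [Sn²⁺] = 6.6 × 10^-5 M.

6.6 × 10^-5 M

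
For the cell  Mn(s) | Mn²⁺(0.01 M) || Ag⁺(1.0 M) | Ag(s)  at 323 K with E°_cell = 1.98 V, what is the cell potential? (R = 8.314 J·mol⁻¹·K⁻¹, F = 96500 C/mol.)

2.04 V

Balancing electrons gives n = 2; the reaction quotient is Q = [Mn²⁺]/[Ag⁺]^2 = 0.0100.
E = E° − (RT/nF) ln Q = 1.98 − (8.314×323)/(2×96500) × (-4.605) = 1.980 + 0.064 = 2.044 V.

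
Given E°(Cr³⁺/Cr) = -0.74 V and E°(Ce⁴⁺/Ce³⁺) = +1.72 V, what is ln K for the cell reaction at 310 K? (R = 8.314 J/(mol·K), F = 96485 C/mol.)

ln K = 276.3

E°_cell = +1.72 − (-0.74) = 2.46 V, with n = 3 electrons transferred.
At equilibrium E = 0, so the Nernst equation gives ln K = nFE°/RT = (3)(96485)(2.46)/((8.314)(310)) = 276.28.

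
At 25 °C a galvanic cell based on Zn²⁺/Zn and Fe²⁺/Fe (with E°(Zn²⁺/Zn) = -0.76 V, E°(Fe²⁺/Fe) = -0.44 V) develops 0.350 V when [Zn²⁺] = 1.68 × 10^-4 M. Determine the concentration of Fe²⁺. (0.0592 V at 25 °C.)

From the Nernst equation, log Q = n(E° − E)/0.0592 = 2(0.32 − 0.350)/0.0592 = -1.014, so Q = 0.0969.
With Q = [Zn²⁺]/[Fe²⁺] and the known concentrations, [Fe²⁺] in the denominator gives [Fe²⁺] = 0.0017 M.

0.0017 M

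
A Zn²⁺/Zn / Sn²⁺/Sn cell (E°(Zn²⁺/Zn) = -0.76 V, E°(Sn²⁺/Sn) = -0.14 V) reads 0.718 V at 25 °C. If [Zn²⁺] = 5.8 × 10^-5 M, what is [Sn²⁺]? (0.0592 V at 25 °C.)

0.12 M

From the Nernst equation, log Q = n(E° − E)/0.0592 = 2(0.62 − 0.718)/0.0592 = -3.311, so Q = 4.89 × 10^-4.
With Q = [Zn²⁺]/[Sn²⁺] and the known concentrations, [Sn²⁺] in the denominator gives [Sn²⁺] = 0.12 M.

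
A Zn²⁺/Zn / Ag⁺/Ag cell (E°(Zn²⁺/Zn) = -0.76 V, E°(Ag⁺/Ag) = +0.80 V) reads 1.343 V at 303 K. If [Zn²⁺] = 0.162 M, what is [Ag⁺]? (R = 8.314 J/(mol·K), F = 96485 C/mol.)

From the Nernst equation, ln Q = nF(E° − E)/RT = 2×96485×(1.56 − 1.343)/(8.314×303) = 16.623, so Q = 1.66 × 10^7.
With Q = [Zn²⁺]/[Ag⁺]^2 and the known concentrations, [Ag⁺]^2 in the denominator gives [Ag⁺] = 9.9 × 10^-5 M.

9.9 × 10^-5 M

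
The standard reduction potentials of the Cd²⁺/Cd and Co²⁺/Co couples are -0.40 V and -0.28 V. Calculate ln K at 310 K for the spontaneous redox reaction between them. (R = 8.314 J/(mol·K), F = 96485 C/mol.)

E°_cell = -0.28 − (-0.40) = 0.12 V, with n = 2 electrons transferred.
At equilibrium E = 0, so the Nernst equation gives ln K = nFE°/RT = (2)(96485)(0.12)/((8.314)(310)) = 8.98.

ln K = 9.0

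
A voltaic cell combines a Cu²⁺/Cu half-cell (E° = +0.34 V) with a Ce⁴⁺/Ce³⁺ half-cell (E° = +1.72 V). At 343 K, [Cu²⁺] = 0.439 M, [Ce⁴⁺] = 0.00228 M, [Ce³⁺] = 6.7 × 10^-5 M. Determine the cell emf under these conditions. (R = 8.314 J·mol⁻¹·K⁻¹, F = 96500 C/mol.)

1.50 V

The Ce⁴⁺/Ce³⁺ couple has the higher reduction potential and acts as the cathode, so E°_cell = +1.72 − (+0.34) = 1.38 V.
Balancing electrons gives n = 2; the reaction quotient is Q = [Cu²⁺]·[Ce³⁺]^2/[Ce⁴⁺]^2 = 3.79 × 10^-4.
E = E° − (RT/nF) ln Q = 1.38 − (8.314×343)/(2×96500) × (-7.878) = 1.380 + 0.116 = 1.496 V.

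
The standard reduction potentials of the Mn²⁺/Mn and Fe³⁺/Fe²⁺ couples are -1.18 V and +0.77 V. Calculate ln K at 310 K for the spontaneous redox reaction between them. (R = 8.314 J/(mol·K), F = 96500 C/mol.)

ln K = 146.0

E°_cell = +0.77 − (-1.18) = 1.95 V, with n = 2 electrons transferred.
At equilibrium E = 0, so the Nernst equation gives ln K = nFE°/RT = (2)(96500)(1.95)/((8.314)(310)) = 146.02.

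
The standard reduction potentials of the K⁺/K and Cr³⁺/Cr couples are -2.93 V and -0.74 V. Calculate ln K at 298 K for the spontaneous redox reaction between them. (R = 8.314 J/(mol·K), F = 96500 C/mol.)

ln K = 255.9

E°_cell = -0.74 − (-2.93) = 2.19 V, with n = 3 electrons transferred.
At equilibrium E = 0, so the Nernst equation gives ln K = nFE°/RT = (3)(96500)(2.19)/((8.314)(298)) = 255.90.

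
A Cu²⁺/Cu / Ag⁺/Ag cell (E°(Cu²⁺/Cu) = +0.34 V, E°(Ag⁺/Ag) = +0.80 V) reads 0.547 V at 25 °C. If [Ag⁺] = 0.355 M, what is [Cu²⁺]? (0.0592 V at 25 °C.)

1.4 × 10^-4 M

From the Nernst equation, log Q = n(E° − E)/0.0592 = 2(0.46 − 0.547)/0.0592 = -2.939, so Q = 0.00115.
With Q = [Cu²⁺]/[Ag⁺]^2 and the known concentrations, [Cu²⁺] in the numerator gives [Cu²⁺] = 1.4 × 10^-4 M.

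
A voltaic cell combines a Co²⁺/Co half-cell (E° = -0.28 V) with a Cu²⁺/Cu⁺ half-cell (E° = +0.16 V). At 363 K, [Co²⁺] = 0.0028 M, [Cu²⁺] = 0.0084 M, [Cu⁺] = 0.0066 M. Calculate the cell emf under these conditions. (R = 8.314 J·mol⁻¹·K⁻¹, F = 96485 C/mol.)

0.539 V

The Cu²⁺/Cu⁺ couple has the higher reduction potential and acts as the cathode, so E°_cell = +0.16 − (-0.28) = 0.44 V.
Balancing electrons gives n = 2; the reaction quotient is Q = [Co²⁺]·[Cu⁺]^2/[Cu²⁺]^2 = 0.00173.
E = E° − (RT/nF) ln Q = 0.44 − (8.314×363)/(2×96485) × (-6.360) = 0.440 + 0.099 = 0.539 V.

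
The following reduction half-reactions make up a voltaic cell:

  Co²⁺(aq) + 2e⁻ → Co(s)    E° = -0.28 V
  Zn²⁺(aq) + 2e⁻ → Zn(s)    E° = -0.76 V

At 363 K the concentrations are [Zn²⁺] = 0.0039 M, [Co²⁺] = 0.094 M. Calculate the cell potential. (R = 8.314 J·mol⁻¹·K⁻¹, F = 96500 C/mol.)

0.530 V

The Co²⁺/Co couple has the higher reduction potential and acts as the cathode, so E°_cell = -0.28 − (-0.76) = 0.48 V.
Balancing electrons gives n = 2; the reaction quotient is Q = [Zn²⁺]/[Co²⁺] = 0.0415.
E = E° − (RT/nF) ln Q = 0.48 − (8.314×363)/(2×96500) × (-3.182) = 0.480 + 0.050 = 0.530 V.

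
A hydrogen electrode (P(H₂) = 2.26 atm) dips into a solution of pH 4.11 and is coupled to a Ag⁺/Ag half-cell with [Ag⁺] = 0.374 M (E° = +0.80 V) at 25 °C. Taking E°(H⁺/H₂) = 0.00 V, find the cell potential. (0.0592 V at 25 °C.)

The Ag⁺/Ag couple is the cathode, so E°_cell = 0.80 V; n = 2.
[H⁺] = 10^(−4.11) = 7.8 × 10^-5 M, and Q = [H⁺]^2 / ([Ag⁺]^2·P(H₂)) = 1.91 × 10^-8.
E = E° − (0.0592/2) log Q = 0.80 − (0.0592/2)(-7.720) = 1.029 V.

1.03 V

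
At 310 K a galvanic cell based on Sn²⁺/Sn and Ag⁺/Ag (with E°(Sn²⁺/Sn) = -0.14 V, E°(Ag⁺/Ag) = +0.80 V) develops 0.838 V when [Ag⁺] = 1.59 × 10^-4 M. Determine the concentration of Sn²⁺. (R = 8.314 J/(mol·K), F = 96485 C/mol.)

From the Nernst equation, ln Q = nF(E° − E)/RT = 2×96485×(0.94 − 0.838)/(8.314×310) = 7.637, so Q = 2070.
With Q = [Sn²⁺]/[Ag⁺]^2 and the known concentrations, [Sn²⁺] in the numerator gives [Sn²⁺] = 5.2 × 10^-5 M.

5.2 × 10^-5 M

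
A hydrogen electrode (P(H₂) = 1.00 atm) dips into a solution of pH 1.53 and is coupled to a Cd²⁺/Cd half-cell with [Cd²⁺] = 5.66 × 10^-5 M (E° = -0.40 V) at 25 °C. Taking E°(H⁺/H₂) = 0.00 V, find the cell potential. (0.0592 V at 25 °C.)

The hydrogen couple is the cathode, so E°_cell = 0.40 V; n = 2.
[H⁺] = 10^(−1.53) = 0.030 M, and Q = [Cd²⁺]·P(H₂) / [H⁺]^2 = 0.0650.
E = E° − (0.0592/2) log Q = 0.40 − (0.0592/2)(-1.187) = 0.435 V.

0.44 V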